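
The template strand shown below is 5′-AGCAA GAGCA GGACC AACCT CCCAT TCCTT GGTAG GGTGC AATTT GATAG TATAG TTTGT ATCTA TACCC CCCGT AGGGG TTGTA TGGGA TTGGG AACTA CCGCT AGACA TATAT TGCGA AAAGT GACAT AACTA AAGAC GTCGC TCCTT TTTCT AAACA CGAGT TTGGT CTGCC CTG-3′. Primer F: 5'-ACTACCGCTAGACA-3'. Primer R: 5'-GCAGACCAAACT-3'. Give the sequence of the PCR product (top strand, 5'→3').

The forward primer matches the template at positions 97–110.
Reverse complement of the reverse primer: AGTTTGGTCTGC. This occurs on the top strand at positions 163–174.
The product is the template from position 97 through 174 (78 bp).

5'-ACTACCGCTAGACATATATTGCGAAAAGTGACATAACTAAAGACGTCGCTCCTTTTTCTAAACACGAGTTTGGTCTGC-3'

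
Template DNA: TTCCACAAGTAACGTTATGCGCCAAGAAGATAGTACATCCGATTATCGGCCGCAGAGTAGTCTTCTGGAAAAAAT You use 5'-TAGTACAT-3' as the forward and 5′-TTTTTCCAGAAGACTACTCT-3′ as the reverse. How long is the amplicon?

Forward primer TAGTACAT is found on the top strand at positions 31–38.
Reverse complement of the reverse primer: AGAGTAGTCTTCTGGAAAAA. This occurs on the top strand at positions 54–73.
The product runs from position 31 to position 73, so its length is 73 − 31 + 1 = 43 bp.

43 bp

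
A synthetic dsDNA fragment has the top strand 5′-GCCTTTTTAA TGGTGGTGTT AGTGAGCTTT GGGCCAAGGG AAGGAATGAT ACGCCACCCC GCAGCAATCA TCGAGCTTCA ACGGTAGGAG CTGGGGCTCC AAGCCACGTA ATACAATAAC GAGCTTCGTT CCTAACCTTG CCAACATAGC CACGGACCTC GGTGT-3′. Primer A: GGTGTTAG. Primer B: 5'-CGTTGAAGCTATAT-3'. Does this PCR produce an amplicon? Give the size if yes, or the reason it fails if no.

No product — primer B has no binding site in the template.

Primer B (CGTTGAAGCTATAT) does not match the top strand, and its reverse complement ATATAGCTTCAACG does not match either.
With no annealing site for primer B, no amplification occurs.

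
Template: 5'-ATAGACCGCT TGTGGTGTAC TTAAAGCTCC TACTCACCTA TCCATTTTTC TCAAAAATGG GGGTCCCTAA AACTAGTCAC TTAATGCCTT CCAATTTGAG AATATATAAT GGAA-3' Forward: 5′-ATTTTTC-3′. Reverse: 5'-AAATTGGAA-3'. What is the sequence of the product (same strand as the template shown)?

5'-ATTTTTCTCAAAAATGGGGGTCCCTAAAACTAGTCACTTAATGCCTTCCAATTT-3'

Forward primer ATTTTTC is found on the top strand at positions 44–50.
Reverse complement of the reverse primer: TTCCAATTT. This occurs on the top strand at positions 89–97.
The product is the template from position 44 through 97 (54 bp).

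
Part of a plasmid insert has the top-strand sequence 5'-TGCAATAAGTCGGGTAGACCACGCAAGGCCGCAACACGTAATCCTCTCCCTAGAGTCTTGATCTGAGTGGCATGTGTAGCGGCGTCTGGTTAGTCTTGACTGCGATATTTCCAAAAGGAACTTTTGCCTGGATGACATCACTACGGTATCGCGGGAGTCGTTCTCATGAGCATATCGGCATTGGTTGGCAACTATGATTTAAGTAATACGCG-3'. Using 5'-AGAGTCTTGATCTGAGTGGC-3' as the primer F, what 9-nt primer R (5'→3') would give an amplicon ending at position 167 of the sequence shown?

5'-ATGAGAACG-3'

The forward primer binds at positions 52–71; the product's 3' end on the top strand is position 167.
The reverse primer anneals to the top strand over positions 159–167, i.e. to CGTTCTCAT.
Its sequence written 5'→3' is the reverse complement: ATGAGAACG.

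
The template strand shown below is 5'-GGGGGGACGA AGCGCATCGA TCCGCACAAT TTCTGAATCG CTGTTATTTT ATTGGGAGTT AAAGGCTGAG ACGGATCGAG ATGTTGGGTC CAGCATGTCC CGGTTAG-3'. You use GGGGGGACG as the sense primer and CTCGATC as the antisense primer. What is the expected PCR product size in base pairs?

The forward primer matches the template at positions 1–9.
Reverse complement of the reverse primer: GATCGAG. This occurs on the top strand at positions 74–80.
Amplicon spans positions 1–80: 80 bp.

80 bp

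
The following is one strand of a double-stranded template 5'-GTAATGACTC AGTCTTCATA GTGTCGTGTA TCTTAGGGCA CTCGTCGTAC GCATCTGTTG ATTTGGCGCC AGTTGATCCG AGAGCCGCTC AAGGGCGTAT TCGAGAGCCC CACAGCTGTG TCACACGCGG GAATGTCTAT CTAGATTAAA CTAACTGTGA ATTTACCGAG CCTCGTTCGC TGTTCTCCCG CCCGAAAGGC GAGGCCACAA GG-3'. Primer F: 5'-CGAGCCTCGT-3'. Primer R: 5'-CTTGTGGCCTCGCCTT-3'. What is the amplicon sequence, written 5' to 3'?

5'-CGAGCCTCGTTCGCTGTTCTCCCGCCCGAAAGGCGAGGCCACAAG-3'

Scanning the template, CGAGCCTCGT occurs at positions 167–176; this primer anneals to the bottom strand there with its 3' end pointing downstream.
The reverse primer's reverse complement is AAGGCGAGGCCACAAG, which matches the template at positions 196–211.
The product is the template from position 167 through 211 (45 bp).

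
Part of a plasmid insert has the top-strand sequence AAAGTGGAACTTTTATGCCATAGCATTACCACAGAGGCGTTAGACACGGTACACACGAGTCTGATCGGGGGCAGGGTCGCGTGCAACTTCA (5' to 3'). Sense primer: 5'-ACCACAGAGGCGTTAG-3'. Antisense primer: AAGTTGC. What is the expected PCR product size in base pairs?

Scanning the template, ACCACAGAGGCGTTAG occurs at positions 28–43; this primer anneals to the bottom strand there with its 3' end pointing downstream.
Reverse complement of the reverse primer: GCAACTT. This occurs on the top strand at positions 83–89.
Amplicon spans positions 28–89: 62 bp.

62 bp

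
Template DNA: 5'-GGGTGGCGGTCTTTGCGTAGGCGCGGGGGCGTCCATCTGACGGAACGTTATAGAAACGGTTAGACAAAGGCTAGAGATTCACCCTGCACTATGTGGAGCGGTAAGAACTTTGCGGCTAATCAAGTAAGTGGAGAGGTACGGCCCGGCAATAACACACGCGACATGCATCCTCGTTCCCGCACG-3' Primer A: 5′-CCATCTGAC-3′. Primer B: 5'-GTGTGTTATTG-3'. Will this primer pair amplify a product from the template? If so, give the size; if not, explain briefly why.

Yes — a 125 bp product.

Primer A (CCATCTGAC) matches the top strand at positions 33–41; it acts as a forward primer.
Primer B's reverse complement is CAATAACACAC, matching the top strand at positions 147–157; it acts as a reverse primer.
The 3' ends face each other across positions 33–157, giving a 125 bp product.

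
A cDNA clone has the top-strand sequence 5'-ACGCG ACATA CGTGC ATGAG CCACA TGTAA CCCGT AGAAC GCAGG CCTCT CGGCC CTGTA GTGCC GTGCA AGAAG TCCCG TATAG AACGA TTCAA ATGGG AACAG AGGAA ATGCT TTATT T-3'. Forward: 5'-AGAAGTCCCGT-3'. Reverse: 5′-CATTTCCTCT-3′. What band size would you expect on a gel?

43 bp

Forward primer AGAAGTCCCGT is found on the top strand at positions 71–81.
Reverse complement of the reverse primer: AGAGGAAATG. This occurs on the top strand at positions 104–113.
Product length = (reverse-primer end) − (forward-primer start) + 1 = 113 − 71 + 1 = 43 bp.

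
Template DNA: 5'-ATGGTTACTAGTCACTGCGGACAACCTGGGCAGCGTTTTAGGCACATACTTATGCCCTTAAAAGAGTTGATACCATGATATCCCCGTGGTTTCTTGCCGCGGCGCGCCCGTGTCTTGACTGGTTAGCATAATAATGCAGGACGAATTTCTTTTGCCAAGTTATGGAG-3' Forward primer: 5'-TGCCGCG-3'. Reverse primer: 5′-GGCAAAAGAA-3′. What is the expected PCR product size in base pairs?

Forward primer TGCCGCG is found on the top strand at positions 95–101.
Taking the reverse complement of GGCAAAAGAA gives TTCTTTTGCC, found at positions 147–156 on the template; the primer anneals here to the top strand with its 3' end pointing upstream.
Amplicon spans positions 95–156: 62 bp.

62 bp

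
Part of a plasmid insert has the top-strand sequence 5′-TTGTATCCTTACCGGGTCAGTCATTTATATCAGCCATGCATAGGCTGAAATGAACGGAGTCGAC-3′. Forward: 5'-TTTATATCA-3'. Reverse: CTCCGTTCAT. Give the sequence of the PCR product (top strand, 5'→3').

Scanning the template, TTTATATCA occurs at positions 24–32; this primer anneals to the bottom strand there with its 3' end pointing downstream.
Reverse complement of the reverse primer: ATGAACGGAG. This occurs on the top strand at positions 50–59.
The product is the template from position 24 through 59 (36 bp).

5'-TTTATATCAGCCATGCATAGGCTGAAATGAACGGAG-3'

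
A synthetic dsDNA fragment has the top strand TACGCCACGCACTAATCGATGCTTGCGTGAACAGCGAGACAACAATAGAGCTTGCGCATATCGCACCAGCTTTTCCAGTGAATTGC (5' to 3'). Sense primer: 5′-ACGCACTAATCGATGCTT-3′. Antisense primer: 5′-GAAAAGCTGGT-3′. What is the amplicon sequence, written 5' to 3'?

5'-ACGCACTAATCGATGCTTGCGTGAACAGCGAGACAACAATAGAGCTTGCGCATATCGCACCAGCTTTTC-3'

Scanning the template, ACGCACTAATCGATGCTT occurs at positions 7–24; this primer anneals to the bottom strand there with its 3' end pointing downstream.
The reverse primer's reverse complement is ACCAGCTTTTC, which matches the template at positions 65–75.
The product is the template from position 7 through 75 (69 bp).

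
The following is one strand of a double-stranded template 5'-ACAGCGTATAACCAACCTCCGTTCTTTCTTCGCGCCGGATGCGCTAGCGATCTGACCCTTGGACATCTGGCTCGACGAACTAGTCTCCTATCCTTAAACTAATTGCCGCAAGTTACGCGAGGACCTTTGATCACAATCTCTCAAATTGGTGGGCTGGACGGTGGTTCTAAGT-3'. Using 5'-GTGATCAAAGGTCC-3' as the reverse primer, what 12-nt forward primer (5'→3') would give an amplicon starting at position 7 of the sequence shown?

5'-TATAACCAACCT-3'

The reverse primer's reverse complement GGACCTTTGATCAC matches the template at positions 121–134; the product starts at position 7.
The forward primer is identical to the top strand over positions 7–18: TATAACCAACCT.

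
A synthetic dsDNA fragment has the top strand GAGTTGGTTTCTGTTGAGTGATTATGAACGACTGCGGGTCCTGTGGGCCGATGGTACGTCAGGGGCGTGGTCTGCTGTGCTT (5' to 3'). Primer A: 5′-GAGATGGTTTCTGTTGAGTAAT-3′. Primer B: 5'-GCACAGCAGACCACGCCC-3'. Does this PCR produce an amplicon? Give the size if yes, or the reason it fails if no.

Primer A (GAGATGGTTTCTGTTGAGTAAT) does not match the top strand, and its reverse complement ATTACTCAACAGAAACCATCTC does not match either.
With no annealing site for primer A, no amplification occurs.

No product — primer A has no binding site in the template.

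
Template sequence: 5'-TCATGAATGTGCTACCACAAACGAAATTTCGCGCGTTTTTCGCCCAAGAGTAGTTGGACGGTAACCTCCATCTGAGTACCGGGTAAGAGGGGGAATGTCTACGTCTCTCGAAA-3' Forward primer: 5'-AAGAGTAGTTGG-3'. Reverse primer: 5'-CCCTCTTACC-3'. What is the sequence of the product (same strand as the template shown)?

Forward primer AAGAGTAGTTGG is found on the top strand at positions 46–57.
The reverse primer's reverse complement is GGTAAGAGGG, which matches the template at positions 82–91.
The product is the template from position 46 through 91 (46 bp).

5'-AAGAGTAGTTGGACGGTAACCTCCATCTGAGTACCGGGTAAGAGGG-3'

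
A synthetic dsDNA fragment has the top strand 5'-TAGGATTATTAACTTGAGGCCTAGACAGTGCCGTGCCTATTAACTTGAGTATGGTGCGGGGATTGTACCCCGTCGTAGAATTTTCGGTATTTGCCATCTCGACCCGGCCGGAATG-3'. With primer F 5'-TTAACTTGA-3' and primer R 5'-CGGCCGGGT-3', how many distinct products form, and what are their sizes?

Two products: 102 bp, 71 bp

The forward primer TTAACTTGA matches the top strand at positions 9–17, 40–48.
The reverse primer's reverse complement is ACCCGGCCG, matching at positions 102–110.
Each forward site pairs with the reverse site to give a product ending at position 110: sizes 102, 71 bp.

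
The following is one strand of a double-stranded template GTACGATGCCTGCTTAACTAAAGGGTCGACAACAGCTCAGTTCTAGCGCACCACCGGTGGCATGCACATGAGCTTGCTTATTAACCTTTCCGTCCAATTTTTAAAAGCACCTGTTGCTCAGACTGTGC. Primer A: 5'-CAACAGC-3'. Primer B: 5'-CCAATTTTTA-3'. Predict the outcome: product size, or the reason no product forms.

No product — both primers anneal to the same strand and extend in the same direction.

Primer A (CAACAGC) matches the top strand at positions 30–36 (3' end points downstream).
Primer B (CCAATTTTTA) also matches the top strand directly, at positions 94–103 — its reverse complement TAAAAATTGG is not present.
Both primers anneal to the bottom strand with 3' ends pointing the same way, so neither can prime synthesis back toward the other.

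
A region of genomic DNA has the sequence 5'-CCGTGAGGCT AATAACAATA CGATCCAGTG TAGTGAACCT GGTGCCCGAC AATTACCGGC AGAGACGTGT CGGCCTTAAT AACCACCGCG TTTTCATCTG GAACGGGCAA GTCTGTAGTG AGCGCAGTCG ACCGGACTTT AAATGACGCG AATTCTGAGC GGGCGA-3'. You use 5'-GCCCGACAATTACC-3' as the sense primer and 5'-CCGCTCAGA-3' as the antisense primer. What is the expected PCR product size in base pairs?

The forward primer matches the template at positions 44–57.
Reverse complement of the reverse primer: TCTGAGCGG. This occurs on the top strand at positions 154–162.
The product runs from position 44 to position 162, so its length is 162 − 44 + 1 = 119 bp.

119 bp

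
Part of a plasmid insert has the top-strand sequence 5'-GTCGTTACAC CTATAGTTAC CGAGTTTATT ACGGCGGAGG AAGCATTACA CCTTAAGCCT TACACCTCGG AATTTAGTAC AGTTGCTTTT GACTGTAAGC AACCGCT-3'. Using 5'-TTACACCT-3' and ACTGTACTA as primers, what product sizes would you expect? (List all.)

The forward primer TTACACCT matches the top strand at positions 5–12, 46–53, 60–67.
The reverse primer's reverse complement is TAGTACAGT, matching at positions 75–83.
Each forward site pairs with the reverse site to give a product ending at position 83: sizes 79, 38, 24 bp.

79 bp, 38 bp, 24 bp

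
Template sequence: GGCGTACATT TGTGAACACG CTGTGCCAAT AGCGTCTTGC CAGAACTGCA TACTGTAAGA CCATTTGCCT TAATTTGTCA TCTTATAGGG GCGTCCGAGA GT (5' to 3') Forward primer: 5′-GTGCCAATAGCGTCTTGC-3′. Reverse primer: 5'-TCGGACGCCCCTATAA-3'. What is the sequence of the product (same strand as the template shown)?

Scanning the template, GTGCCAATAGCGTCTTGC occurs at positions 23–40; this primer anneals to the bottom strand there with its 3' end pointing downstream.
The reverse primer's reverse complement is TTATAGGGGCGTCCGA, which matches the template at positions 83–98.
The product is the template from position 23 through 98 (76 bp).

5'-GTGCCAATAGCGTCTTGCCAGAACTGCATACTGTAAGACCATTTGCCTTAATTTGTCATCTTATAGGGGCGTCCGA-3'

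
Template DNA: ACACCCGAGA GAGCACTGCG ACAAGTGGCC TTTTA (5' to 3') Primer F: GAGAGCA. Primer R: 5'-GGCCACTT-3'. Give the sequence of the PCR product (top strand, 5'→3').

5'-GAGAGCACTGCGACAAGTGGCC-3'

Scanning the template, GAGAGCA occurs at positions 9–15; this primer anneals to the bottom strand there with its 3' end pointing downstream.
Taking the reverse complement of GGCCACTT gives AAGTGGCC, found at positions 23–30 on the template; the primer anneals here to the top strand with its 3' end pointing upstream.
The product is the template from position 9 through 30 (22 bp).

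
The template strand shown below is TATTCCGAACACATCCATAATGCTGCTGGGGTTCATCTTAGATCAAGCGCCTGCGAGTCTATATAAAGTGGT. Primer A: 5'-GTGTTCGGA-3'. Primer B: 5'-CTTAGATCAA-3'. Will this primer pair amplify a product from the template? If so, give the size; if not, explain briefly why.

No product — the primers' 3' ends point away from each other.

Primer A (GTGTTCGGA) has reverse complement TCCGAACAC, which matches the top strand at positions 4–12; primer A anneals to the top strand there with its 3' end pointing upstream toward position 4.
Primer B (CTTAGATCAA) matches the top strand directly at positions 37–46; it anneals to the bottom strand with its 3' end pointing downstream toward position 46.
The 3' ends diverge (primer A extends toward position 1, primer B toward position 72), so the primers never converge on a shared product.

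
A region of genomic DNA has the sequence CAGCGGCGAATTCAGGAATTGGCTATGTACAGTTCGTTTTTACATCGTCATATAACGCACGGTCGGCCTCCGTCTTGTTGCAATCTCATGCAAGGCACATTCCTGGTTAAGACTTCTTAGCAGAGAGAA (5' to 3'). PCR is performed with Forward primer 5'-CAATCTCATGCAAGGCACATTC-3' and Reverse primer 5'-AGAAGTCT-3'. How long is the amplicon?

The forward primer matches the template at positions 81–102.
Taking the reverse complement of AGAAGTCT gives AGACTTCT, found at positions 110–117 on the template; the primer anneals here to the top strand with its 3' end pointing upstream.
The product runs from position 81 to position 117, so its length is 117 − 81 + 1 = 37 bp.

37 bp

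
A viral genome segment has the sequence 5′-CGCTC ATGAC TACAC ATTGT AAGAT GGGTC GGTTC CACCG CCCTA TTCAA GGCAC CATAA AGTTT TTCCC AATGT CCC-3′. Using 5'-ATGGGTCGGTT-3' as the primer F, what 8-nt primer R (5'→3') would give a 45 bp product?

5'-GAAAAACT-3'

The forward primer binds at positions 24–34, so a 45 bp product ends at position 24 + 45 − 1 = 68.
The reverse primer anneals to the top strand over positions 61–68, i.e. to AGTTTTTC.
Its sequence written 5'→3' is the reverse complement: GAAAAACT.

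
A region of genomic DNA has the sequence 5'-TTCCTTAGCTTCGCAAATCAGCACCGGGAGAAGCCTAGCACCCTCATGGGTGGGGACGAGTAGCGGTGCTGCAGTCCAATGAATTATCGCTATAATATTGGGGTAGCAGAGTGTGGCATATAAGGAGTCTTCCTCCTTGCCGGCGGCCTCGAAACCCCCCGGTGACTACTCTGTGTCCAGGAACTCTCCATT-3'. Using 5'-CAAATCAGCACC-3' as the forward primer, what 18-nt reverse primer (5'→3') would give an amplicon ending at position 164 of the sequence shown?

The forward primer binds at positions 14–25; the product's 3' end on the top strand is position 164.
The reverse primer anneals to the top strand over positions 147–164, i.e. to CCTCGAAACCCCCCGGTG.
Its sequence written 5'→3' is the reverse complement: CACCGGGGGGTTTCGAGG.

5'-CACCGGGGGGTTTCGAGG-3'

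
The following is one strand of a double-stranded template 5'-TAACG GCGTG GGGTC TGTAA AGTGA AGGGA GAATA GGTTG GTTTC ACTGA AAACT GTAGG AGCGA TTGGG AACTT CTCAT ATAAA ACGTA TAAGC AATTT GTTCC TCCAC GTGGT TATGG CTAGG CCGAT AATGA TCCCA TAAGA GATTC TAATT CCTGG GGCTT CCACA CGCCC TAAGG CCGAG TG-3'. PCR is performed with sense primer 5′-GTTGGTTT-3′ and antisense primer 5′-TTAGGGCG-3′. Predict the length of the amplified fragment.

142 bp

Forward primer GTTGGTTT is found on the top strand at positions 37–44.
Taking the reverse complement of TTAGGGCG gives CGCCCTAA, found at positions 171–178 on the template; the primer anneals here to the top strand with its 3' end pointing upstream.
Product length = (reverse-primer end) − (forward-primer start) + 1 = 178 − 37 + 1 = 142 bp.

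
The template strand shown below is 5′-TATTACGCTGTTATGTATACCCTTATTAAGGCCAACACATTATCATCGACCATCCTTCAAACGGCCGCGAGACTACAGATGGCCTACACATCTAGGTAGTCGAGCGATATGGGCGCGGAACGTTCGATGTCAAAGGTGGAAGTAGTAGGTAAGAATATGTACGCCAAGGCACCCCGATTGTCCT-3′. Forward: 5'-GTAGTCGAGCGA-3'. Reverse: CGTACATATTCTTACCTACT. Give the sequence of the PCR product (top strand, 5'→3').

Forward primer GTAGTCGAGCGA is found on the top strand at positions 96–107.
The reverse primer's reverse complement is AGTAGGTAAGAATATGTACG, which matches the template at positions 144–163.
The product is the template from position 96 through 163 (68 bp).

5'-GTAGTCGAGCGATATGGGCGCGGAACGTTCGATGTCAAAGGTGGAAGTAGTAGGTAAGAATATGTACG-3'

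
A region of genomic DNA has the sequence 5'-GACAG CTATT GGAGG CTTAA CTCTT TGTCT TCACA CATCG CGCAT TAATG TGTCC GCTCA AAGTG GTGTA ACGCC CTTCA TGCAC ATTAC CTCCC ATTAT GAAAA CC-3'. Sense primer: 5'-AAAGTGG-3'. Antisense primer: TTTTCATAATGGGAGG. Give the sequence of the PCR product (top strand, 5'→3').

5'-AAAGTGGTGTAACGCCCTTCATGCACATTACCTCCCATTATGAAAA-3'

The forward primer matches the template at positions 60–66.
Taking the reverse complement of TTTTCATAATGGGAGG gives CCTCCCATTATGAAAA, found at positions 90–105 on the template; the primer anneals here to the top strand with its 3' end pointing upstream.
The product is the template from position 60 through 105 (46 bp).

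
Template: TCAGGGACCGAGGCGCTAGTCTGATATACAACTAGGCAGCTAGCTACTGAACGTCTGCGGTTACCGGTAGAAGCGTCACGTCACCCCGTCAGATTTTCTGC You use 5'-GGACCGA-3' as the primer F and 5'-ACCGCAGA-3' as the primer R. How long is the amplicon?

57 bp

Forward primer GGACCGA is found on the top strand at positions 5–11.
Taking the reverse complement of ACCGCAGA gives TCTGCGGT, found at positions 54–61 on the template; the primer anneals here to the top strand with its 3' end pointing upstream.
Amplicon spans positions 5–61: 57 bp.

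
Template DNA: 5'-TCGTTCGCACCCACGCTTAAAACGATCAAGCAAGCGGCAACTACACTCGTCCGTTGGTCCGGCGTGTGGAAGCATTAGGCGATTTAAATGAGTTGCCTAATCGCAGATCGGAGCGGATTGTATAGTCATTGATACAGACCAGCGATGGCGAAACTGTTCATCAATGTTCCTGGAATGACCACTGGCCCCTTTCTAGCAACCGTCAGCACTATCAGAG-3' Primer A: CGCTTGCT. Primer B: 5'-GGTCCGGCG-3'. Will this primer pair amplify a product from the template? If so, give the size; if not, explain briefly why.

Primer A (CGCTTGCT) has reverse complement AGCAAGCG, which matches the top strand at positions 29–36; primer A anneals to the top strand there with its 3' end pointing upstream toward position 29.
Primer B (GGTCCGGCG) matches the top strand directly at positions 56–64; it anneals to the bottom strand with its 3' end pointing downstream toward position 64.
The 3' ends diverge (primer A extends toward position 1, primer B toward position 217), so the primers never converge on a shared product.

No product — the primers' 3' ends point away from each other.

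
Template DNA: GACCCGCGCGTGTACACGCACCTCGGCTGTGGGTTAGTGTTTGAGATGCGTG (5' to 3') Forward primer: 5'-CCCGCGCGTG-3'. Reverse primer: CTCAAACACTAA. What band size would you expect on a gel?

Forward primer CCCGCGCGTG is found on the top strand at positions 3–12.
The reverse primer's reverse complement is TTAGTGTTTGAG, which matches the template at positions 34–45.
The product runs from position 3 to position 45, so its length is 45 − 3 + 1 = 43 bp.

43 bp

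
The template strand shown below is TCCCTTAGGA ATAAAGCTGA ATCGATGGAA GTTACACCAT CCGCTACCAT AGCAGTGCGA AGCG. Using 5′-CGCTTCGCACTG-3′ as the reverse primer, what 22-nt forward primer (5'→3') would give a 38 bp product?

The reverse primer's reverse complement CAGTGCGAAGCG matches the template at positions 53–64, so the product ends at position 64.
A 38 bp product then starts at position 64 − 38 + 1 = 27.
The forward primer is identical to the top strand there: GGAAGTTACACCATCCGCTACC.

5'-GGAAGTTACACCATCCGCTACC-3'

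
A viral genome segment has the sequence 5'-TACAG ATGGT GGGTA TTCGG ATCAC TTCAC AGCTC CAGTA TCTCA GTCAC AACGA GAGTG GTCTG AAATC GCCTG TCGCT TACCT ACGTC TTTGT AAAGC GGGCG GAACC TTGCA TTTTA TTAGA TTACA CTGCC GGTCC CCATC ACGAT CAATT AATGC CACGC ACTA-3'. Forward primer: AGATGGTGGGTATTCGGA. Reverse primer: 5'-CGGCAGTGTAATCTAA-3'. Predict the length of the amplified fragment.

133 bp

Scanning the template, AGATGGTGGGTATTCGGA occurs at positions 4–21; this primer anneals to the bottom strand there with its 3' end pointing downstream.
The reverse primer's reverse complement is TTAGATTACACTGCCG, which matches the template at positions 121–136.
Amplicon spans positions 4–136: 133 bp.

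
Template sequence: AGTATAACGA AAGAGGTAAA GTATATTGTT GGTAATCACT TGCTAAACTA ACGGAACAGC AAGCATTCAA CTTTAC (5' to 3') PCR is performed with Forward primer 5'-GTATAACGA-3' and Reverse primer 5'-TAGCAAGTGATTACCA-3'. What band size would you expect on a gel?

44 bp

The forward primer matches the template at positions 2–10.
Reverse complement of the reverse primer: TGGTAATCACTTGCTA. This occurs on the top strand at positions 30–45.
Amplicon spans positions 2–45: 44 bp.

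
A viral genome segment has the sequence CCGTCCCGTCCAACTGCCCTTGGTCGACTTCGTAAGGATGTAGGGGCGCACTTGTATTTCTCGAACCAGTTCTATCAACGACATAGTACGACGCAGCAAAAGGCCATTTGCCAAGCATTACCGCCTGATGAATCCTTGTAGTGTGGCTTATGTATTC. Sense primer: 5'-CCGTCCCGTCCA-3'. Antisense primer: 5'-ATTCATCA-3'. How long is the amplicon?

133 bp

The forward primer matches the template at positions 1–12.
Taking the reverse complement of ATTCATCA gives TGATGAAT, found at positions 126–133 on the template; the primer anneals here to the top strand with its 3' end pointing upstream.
Amplicon spans positions 1–133: 133 bp.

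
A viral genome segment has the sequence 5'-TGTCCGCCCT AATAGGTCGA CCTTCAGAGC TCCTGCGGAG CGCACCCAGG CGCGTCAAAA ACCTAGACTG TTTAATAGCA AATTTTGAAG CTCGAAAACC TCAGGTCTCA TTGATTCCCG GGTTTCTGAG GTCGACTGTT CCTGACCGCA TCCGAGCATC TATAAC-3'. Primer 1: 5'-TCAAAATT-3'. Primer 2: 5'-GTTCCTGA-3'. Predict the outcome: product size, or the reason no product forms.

Primer 1 (TCAAAATT) has reverse complement AATTTTGA, which matches the top strand at positions 81–88; primer 1 anneals to the top strand there with its 3' end pointing upstream toward position 81.
Primer 2 (GTTCCTGA) matches the top strand directly at positions 138–145; it anneals to the bottom strand with its 3' end pointing downstream toward position 145.
The 3' ends diverge (primer 1 extends toward position 1, primer 2 toward position 166), so the primers never converge on a shared product.

No product — the primers' 3' ends point away from each other.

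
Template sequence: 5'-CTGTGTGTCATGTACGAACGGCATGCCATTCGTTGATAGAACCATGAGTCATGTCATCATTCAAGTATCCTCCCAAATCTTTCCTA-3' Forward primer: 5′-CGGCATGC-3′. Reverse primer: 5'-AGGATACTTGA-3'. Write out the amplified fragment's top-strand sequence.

The forward primer matches the template at positions 19–26.
Reverse complement of the reverse primer: TCAAGTATCCT. This occurs on the top strand at positions 61–71.
The product is the template from position 19 through 71 (53 bp).

5'-CGGCATGCCATTCGTTGATAGAACCATGAGTCATGTCATCATTCAAGTATCCT-3'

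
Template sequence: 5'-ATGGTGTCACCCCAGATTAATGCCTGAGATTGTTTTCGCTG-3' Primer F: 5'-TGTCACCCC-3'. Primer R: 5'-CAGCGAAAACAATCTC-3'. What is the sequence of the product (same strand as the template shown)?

5'-TGTCACCCCAGATTAATGCCTGAGATTGTTTTCGCTG-3'

The forward primer matches the template at positions 5–13.
The reverse primer's reverse complement is GAGATTGTTTTCGCTG, which matches the template at positions 26–41.
The product is the template from position 5 through 41 (37 bp).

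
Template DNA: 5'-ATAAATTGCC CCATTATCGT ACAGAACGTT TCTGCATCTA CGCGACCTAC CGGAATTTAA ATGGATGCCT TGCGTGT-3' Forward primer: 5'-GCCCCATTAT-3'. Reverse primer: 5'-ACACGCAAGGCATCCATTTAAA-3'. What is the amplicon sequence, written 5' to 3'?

5'-GCCCCATTATCGTACAGAACGTTTCTGCATCTACGCGACCTACCGGAATTTAAATGGATGCCTTGCGTGT-3'

Scanning the template, GCCCCATTAT occurs at positions 8–17; this primer anneals to the bottom strand there with its 3' end pointing downstream.
The reverse primer's reverse complement is TTTAAATGGATGCCTTGCGTGT, which matches the template at positions 56–77.
The product is the template from position 8 through 77 (70 bp).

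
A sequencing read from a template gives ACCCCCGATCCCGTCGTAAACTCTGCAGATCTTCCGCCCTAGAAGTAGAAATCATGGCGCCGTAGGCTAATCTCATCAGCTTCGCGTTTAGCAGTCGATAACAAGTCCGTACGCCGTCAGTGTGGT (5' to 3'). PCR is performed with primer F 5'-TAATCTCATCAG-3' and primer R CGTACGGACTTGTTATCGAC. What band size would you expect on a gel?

46 bp

The forward primer matches the template at positions 68–79.
Reverse complement of the reverse primer: GTCGATAACAAGTCCGTACG. This occurs on the top strand at positions 94–113.
The product runs from position 68 to position 113, so its length is 113 − 68 + 1 = 46 bp.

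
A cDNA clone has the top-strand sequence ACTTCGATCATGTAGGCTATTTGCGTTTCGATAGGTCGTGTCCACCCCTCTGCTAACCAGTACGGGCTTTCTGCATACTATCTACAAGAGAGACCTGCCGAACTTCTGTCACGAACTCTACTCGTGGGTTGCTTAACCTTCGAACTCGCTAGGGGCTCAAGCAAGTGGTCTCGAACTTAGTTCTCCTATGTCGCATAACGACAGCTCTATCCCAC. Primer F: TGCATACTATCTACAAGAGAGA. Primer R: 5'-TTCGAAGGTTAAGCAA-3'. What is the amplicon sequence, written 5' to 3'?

5'-TGCATACTATCTACAAGAGAGACCTGCCGAACTTCTGTCACGAACTCTACTCGTGGGTTGCTTAACCTTCGAA-3'

The forward primer matches the template at positions 72–93.
Reverse complement of the reverse primer: TTGCTTAACCTTCGAA. This occurs on the top strand at positions 129–144.
The product is the template from position 72 through 144 (73 bp).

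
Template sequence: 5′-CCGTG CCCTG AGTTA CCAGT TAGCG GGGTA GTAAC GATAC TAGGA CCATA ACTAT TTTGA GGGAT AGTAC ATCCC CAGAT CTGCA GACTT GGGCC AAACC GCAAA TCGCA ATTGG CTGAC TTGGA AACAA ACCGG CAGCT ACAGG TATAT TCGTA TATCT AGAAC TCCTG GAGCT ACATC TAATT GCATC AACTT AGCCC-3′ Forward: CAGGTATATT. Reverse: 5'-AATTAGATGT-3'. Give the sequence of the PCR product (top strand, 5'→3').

Forward primer CAGGTATATT is found on the top strand at positions 142–151.
Taking the reverse complement of AATTAGATGT gives ACATCTAATT, found at positions 176–185 on the template; the primer anneals here to the top strand with its 3' end pointing upstream.
The product is the template from position 142 through 185 (44 bp).

5'-CAGGTATATTCGTATATCTAGAACTCCTGGAGCTACATCTAATT-3'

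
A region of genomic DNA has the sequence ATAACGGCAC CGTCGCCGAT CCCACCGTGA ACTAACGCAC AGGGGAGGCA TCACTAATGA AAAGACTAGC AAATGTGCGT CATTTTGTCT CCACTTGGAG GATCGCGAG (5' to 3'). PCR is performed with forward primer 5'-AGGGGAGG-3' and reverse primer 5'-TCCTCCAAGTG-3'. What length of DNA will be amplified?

Scanning the template, AGGGGAGG occurs at positions 41–48; this primer anneals to the bottom strand there with its 3' end pointing downstream.
Taking the reverse complement of TCCTCCAAGTG gives CACTTGGAGGA, found at positions 92–102 on the template; the primer anneals here to the top strand with its 3' end pointing upstream.
The product runs from position 41 to position 102, so its length is 102 − 41 + 1 = 62 bp.

62 bp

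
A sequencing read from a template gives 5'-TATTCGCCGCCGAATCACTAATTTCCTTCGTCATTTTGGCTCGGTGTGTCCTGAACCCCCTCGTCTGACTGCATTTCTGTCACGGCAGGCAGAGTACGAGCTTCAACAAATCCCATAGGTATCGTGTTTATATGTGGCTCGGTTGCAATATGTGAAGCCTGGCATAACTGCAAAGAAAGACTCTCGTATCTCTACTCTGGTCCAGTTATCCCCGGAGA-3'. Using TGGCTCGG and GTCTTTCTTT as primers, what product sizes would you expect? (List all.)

145 bp, 47 bp

The forward primer TGGCTCGG matches the top strand at positions 37–44, 135–142.
The reverse primer's reverse complement is AAAGAAAGAC, matching at positions 172–181.
Each forward site pairs with the reverse site to give a product ending at position 181: sizes 145, 47 bp.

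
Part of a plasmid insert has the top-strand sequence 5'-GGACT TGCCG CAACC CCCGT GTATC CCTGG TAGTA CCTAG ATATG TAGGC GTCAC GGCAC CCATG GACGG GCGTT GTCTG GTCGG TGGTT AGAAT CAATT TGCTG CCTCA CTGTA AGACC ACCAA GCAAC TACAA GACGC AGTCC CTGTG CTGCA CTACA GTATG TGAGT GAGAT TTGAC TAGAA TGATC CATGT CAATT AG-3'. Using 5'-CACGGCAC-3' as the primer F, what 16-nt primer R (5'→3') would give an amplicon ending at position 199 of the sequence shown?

The forward primer binds at positions 53–60; the product's 3' end on the top strand is position 199.
The reverse primer anneals to the top strand over positions 184–199, i.e. to AATGATCCATGTCAAT.
Its sequence written 5'→3' is the reverse complement: ATTGACATGGATCATT.

5'-ATTGACATGGATCATT-3'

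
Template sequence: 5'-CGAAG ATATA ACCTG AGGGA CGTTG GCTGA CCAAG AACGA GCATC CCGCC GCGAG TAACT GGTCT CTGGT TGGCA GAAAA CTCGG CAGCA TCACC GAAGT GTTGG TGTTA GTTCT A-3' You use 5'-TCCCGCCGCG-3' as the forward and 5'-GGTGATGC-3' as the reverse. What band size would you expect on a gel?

52 bp

Scanning the template, TCCCGCCGCG occurs at positions 44–53; this primer anneals to the bottom strand there with its 3' end pointing downstream.
Reverse complement of the reverse primer: GCATCACC. This occurs on the top strand at positions 88–95.
Product length = (reverse-primer end) − (forward-primer start) + 1 = 95 − 44 + 1 = 52 bp.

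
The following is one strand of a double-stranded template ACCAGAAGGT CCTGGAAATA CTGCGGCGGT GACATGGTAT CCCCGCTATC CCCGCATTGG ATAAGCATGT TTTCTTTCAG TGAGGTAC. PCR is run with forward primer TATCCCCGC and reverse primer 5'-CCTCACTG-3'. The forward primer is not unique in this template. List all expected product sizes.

The forward primer TATCCCCGC matches the top strand at positions 38–46, 47–55.
The reverse primer's reverse complement is CAGTGAGG, matching at positions 78–85.
Each forward site pairs with the reverse site to give a product ending at position 85: sizes 48, 39 bp.

48 bp, 39 bp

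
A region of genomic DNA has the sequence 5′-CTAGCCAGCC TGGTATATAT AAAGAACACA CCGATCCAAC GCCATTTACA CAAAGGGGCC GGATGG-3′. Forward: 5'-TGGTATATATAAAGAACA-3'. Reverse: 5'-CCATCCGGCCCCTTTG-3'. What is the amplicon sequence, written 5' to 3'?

The forward primer matches the template at positions 11–28.
Reverse complement of the reverse primer: CAAAGGGGCCGGATGG. This occurs on the top strand at positions 51–66.
The product is the template from position 11 through 66 (56 bp).

5'-TGGTATATATAAAGAACACACCGATCCAACGCCATTTACACAAAGGGGCCGGATGG-3'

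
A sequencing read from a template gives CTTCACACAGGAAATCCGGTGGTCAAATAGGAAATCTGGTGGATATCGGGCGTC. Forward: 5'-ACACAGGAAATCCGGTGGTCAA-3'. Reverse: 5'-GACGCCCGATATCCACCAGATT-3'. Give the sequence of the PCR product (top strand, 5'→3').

Forward primer ACACAGGAAATCCGGTGGTCAA is found on the top strand at positions 5–26.
Taking the reverse complement of GACGCCCGATATCCACCAGATT gives AATCTGGTGGATATCGGGCGTC, found at positions 33–54 on the template; the primer anneals here to the top strand with its 3' end pointing upstream.
The product is the template from position 5 through 54 (50 bp).

5'-ACACAGGAAATCCGGTGGTCAAATAGGAAATCTGGTGGATATCGGGCGTC-3'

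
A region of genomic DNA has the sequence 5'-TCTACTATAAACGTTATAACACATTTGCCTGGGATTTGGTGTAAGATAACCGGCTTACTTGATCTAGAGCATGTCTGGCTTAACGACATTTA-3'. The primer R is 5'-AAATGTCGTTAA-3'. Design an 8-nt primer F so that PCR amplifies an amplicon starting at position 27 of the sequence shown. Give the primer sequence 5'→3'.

5'-GCCTGGGA-3'

The reverse primer's reverse complement TTAACGACATTT matches the template at positions 80–91; the product starts at position 27.
The forward primer is identical to the top strand over positions 27–34: GCCTGGGA.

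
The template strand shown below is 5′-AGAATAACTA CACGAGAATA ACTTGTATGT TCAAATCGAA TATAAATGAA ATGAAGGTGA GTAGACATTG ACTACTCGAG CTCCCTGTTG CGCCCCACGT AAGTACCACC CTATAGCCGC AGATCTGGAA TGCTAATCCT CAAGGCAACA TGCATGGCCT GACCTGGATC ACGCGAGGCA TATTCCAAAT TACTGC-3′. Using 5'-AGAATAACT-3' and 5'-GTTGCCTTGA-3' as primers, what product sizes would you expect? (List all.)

The forward primer AGAATAACT matches the top strand at positions 1–9, 15–23.
The reverse primer's reverse complement is TCAAGGCAAC, matching at positions 140–149.
Each forward site pairs with the reverse site to give a product ending at position 149: sizes 149, 135 bp.

149 bp, 135 bp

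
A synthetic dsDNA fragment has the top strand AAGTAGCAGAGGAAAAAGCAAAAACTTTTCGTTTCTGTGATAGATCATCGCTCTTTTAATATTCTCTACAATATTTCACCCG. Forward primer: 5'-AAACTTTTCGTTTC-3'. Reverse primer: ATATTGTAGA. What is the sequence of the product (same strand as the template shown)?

The forward primer matches the template at positions 22–35.
Reverse complement of the reverse primer: TCTACAATAT. This occurs on the top strand at positions 65–74.
The product is the template from position 22 through 74 (53 bp).

5'-AAACTTTTCGTTTCTGTGATAGATCATCGCTCTTTTAATATTCTCTACAATAT-3'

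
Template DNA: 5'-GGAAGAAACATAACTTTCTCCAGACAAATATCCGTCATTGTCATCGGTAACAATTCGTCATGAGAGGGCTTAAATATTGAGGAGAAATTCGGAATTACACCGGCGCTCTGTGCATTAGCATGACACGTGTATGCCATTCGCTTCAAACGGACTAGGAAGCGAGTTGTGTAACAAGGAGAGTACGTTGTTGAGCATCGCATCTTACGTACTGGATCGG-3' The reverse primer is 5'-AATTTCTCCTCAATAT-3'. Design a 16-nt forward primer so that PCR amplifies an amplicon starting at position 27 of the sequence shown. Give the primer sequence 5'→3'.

The reverse primer's reverse complement ATATTGAGGAGAAATT matches the template at positions 74–89; the product starts at position 27.
The forward primer is identical to the top strand over positions 27–42: AATATCCGTCATTGTC.

5'-AATATCCGTCATTGTC-3'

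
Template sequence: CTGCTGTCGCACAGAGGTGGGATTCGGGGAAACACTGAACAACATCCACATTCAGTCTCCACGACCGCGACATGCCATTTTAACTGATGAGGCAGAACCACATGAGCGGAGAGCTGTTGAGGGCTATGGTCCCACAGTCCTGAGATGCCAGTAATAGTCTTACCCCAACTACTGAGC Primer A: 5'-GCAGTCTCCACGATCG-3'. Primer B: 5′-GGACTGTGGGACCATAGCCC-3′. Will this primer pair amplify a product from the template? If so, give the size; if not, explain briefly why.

Primer A (GCAGTCTCCACGATCG) does not match the top strand, and its reverse complement CGATCGTGGAGACTGC does not match either.
With no annealing site for primer A, no amplification occurs.

No product — primer A has no binding site in the template.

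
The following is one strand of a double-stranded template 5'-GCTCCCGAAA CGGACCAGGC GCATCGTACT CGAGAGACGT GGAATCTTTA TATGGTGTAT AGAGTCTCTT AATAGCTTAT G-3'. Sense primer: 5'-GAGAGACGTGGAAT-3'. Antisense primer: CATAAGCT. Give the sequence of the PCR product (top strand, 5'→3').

Scanning the template, GAGAGACGTGGAAT occurs at positions 32–45; this primer anneals to the bottom strand there with its 3' end pointing downstream.
The reverse primer's reverse complement is AGCTTATG, which matches the template at positions 74–81.
The product is the template from position 32 through 81 (50 bp).

5'-GAGAGACGTGGAATCTTTATATGGTGTATAGAGTCTCTTAATAGCTTATG-3'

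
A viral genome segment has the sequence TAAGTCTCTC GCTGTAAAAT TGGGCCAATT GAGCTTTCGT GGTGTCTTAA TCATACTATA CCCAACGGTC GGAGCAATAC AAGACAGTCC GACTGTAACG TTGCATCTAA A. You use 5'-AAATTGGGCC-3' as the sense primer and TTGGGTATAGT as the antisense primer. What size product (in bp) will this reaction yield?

49 bp

Scanning the template, AAATTGGGCC occurs at positions 17–26; this primer anneals to the bottom strand there with its 3' end pointing downstream.
Reverse complement of the reverse primer: ACTATACCCAA. This occurs on the top strand at positions 55–65.
Amplicon spans positions 17–65: 49 bp.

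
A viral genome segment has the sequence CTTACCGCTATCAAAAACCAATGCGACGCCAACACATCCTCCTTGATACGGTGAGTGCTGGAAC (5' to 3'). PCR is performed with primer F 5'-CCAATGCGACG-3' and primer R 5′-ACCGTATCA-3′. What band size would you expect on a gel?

35 bp

Scanning the template, CCAATGCGACG occurs at positions 18–28; this primer anneals to the bottom strand there with its 3' end pointing downstream.
Reverse complement of the reverse primer: TGATACGGT. This occurs on the top strand at positions 44–52.
The product runs from position 18 to position 52, so its length is 52 − 18 + 1 = 35 bp.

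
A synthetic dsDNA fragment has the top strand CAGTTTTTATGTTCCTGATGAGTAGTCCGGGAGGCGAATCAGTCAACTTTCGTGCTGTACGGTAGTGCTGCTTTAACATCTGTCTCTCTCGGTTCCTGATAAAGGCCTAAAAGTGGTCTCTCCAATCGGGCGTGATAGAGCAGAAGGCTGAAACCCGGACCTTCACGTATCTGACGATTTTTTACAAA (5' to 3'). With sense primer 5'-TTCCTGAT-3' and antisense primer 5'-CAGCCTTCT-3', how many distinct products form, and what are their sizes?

The forward primer TTCCTGAT matches the top strand at positions 12–19, 93–100.
The reverse primer's reverse complement is AGAAGGCTG, matching at positions 142–150.
Each forward site pairs with the reverse site to give a product ending at position 150: sizes 139, 58 bp.

Two products: 139 bp, 58 bp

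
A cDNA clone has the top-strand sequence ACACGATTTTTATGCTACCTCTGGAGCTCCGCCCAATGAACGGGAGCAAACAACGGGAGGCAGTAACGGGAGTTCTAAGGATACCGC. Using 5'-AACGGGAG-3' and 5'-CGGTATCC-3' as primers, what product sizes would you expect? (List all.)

The forward primer AACGGGAG matches the top strand at positions 39–46, 52–59, 65–72.
The reverse primer's reverse complement is GGATACCG, matching at positions 79–86.
Each forward site pairs with the reverse site to give a product ending at position 86: sizes 48, 35, 22 bp.

48 bp, 35 bp, 22 bp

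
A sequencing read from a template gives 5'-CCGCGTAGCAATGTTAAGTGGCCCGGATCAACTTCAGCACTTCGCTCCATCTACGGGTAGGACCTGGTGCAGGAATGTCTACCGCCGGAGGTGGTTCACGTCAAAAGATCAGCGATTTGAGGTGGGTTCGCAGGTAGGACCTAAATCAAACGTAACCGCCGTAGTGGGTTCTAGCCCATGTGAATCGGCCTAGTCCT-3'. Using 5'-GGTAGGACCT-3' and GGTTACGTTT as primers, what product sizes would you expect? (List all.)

The forward primer GGTAGGACCT matches the top strand at positions 56–65, 133–142.
The reverse primer's reverse complement is AAACGTAACC, matching at positions 148–157.
Each forward site pairs with the reverse site to give a product ending at position 157: sizes 102, 25 bp.

102 bp, 25 bp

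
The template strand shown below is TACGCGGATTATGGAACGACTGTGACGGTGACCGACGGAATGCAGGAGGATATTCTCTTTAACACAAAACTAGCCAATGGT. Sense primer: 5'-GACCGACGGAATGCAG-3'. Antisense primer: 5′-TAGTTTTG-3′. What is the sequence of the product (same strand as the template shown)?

Forward primer GACCGACGGAATGCAG is found on the top strand at positions 30–45.
Taking the reverse complement of TAGTTTTG gives CAAAACTA, found at positions 65–72 on the template; the primer anneals here to the top strand with its 3' end pointing upstream.
The product is the template from position 30 through 72 (43 bp).

5'-GACCGACGGAATGCAGGAGGATATTCTCTTTAACACAAAACTA-3'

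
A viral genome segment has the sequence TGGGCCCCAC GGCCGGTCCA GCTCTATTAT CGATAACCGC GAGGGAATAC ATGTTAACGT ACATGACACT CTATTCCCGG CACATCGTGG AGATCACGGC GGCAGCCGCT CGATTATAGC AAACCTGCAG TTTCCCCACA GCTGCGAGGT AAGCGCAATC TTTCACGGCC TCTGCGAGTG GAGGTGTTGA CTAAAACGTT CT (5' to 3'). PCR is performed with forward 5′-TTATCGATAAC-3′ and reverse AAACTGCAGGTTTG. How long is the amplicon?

Forward primer TTATCGATAAC is found on the top strand at positions 27–37.
Reverse complement of the reverse primer: CAAACCTGCAGTTT. This occurs on the top strand at positions 120–133.
The product runs from position 27 to position 133, so its length is 133 − 27 + 1 = 107 bp.

107 bp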